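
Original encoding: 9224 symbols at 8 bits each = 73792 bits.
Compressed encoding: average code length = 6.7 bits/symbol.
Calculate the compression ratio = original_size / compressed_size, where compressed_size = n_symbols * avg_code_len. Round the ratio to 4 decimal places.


original_size = n_symbols * orig_bits = 9224 * 8 = 73792 bits
compressed_size = n_symbols * avg_code_len = 9224 * 6.7 = 61800.8 bits
ratio = original_size / compressed_size = 73792 / 61800.8 = 1.194

Compression ratio = 1.194


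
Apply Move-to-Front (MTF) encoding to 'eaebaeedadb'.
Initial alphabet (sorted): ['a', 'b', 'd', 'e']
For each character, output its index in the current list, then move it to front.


MTF encoding:
'e': index 3 in ['a', 'b', 'd', 'e'] -> ['e', 'a', 'b', 'd']
'a': index 1 in ['e', 'a', 'b', 'd'] -> ['a', 'e', 'b', 'd']
'e': index 1 in ['a', 'e', 'b', 'd'] -> ['e', 'a', 'b', 'd']
'b': index 2 in ['e', 'a', 'b', 'd'] -> ['b', 'e', 'a', 'd']
'a': index 2 in ['b', 'e', 'a', 'd'] -> ['a', 'b', 'e', 'd']
'e': index 2 in ['a', 'b', 'e', 'd'] -> ['e', 'a', 'b', 'd']
'e': index 0 in ['e', 'a', 'b', 'd'] -> ['e', 'a', 'b', 'd']
'd': index 3 in ['e', 'a', 'b', 'd'] -> ['d', 'e', 'a', 'b']
'a': index 2 in ['d', 'e', 'a', 'b'] -> ['a', 'd', 'e', 'b']
'd': index 1 in ['a', 'd', 'e', 'b'] -> ['d', 'a', 'e', 'b']
'b': index 3 in ['d', 'a', 'e', 'b'] -> ['b', 'd', 'a', 'e']


Output: [3, 1, 1, 2, 2, 2, 0, 3, 2, 1, 3]


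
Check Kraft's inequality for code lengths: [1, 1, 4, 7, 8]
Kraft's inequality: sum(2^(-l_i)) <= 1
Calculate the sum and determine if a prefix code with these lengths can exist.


Sum = 2^(-1) + 2^(-1) + 2^(-4) + 2^(-7) + 2^(-8)
    = 0.5 + 0.5 + 0.0625 + 0.0078125 + 0.00390625
    = 275/256 = 1.07421875
Since 1.07421875 > 1, Kraft's inequality is NOT satisfied.
A prefix code with these lengths CANNOT exist.

Kraft sum = 1.07421875. Not satisfied.


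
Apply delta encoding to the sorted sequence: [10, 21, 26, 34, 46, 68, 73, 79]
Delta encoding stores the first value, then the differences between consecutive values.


First value: 10
Deltas:
  21 - 10 = 11
  26 - 21 = 5
  34 - 26 = 8
  46 - 34 = 12
  68 - 46 = 22
  73 - 68 = 5
  79 - 73 = 6


Delta encoded: [10, 11, 5, 8, 12, 22, 5, 6]


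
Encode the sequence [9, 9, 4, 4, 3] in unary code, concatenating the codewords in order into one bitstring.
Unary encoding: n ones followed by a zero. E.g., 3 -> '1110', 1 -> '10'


Encode each number as n ones followed by a terminating 0:
  9 -> 1111111110 (10 bits)
  9 -> 1111111110 (10 bits)
  4 -> 11110 (5 bits)
  4 -> 11110 (5 bits)
  3 -> 1110 (4 bits)
Total length = 10 + 10 + 5 + 5 + 4 = 34 bits.

Unary([9, 9, 4, 4, 3]) = 1111111110111111111011110111101110 (34 bits)


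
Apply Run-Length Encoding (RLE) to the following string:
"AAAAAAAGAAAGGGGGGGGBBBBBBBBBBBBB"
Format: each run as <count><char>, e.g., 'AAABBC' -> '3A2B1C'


Scanning runs left to right:
  i=0: run of 'A' x 7 -> '7A'
  i=7: run of 'G' x 1 -> '1G'
  i=8: run of 'A' x 3 -> '3A'
  i=11: run of 'G' x 8 -> '8G'
  i=19: run of 'B' x 13 -> '13B'

RLE = 7A1G3A8G13B


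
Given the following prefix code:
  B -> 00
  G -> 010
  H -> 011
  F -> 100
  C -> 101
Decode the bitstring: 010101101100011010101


Decoding step by step:
Bits 010 -> G
Bits 101 -> C
Bits 101 -> C
Bits 100 -> F
Bits 011 -> H
Bits 010 -> G
Bits 101 -> C


Decoded message: GCCFHGC


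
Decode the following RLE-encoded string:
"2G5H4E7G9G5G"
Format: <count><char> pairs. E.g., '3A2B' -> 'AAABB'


Expanding each <count><char> pair:
  2G -> 'GG'
  5H -> 'HHHHH'
  4E -> 'EEEE'
  7G -> 'GGGGGGG'
  9G -> 'GGGGGGGGG'
  5G -> 'GGGGG'

Decoded = GGHHHHHEEEEGGGGGGGGGGGGGGGGGGGGG


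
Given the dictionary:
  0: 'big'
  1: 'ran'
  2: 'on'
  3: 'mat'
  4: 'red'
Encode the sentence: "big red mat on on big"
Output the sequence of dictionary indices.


Look up each word in the dictionary:
  'big' -> 0
  'red' -> 4
  'mat' -> 3
  'on' -> 2
  'on' -> 2
  'big' -> 0

Encoded: [0, 4, 3, 2, 2, 0]


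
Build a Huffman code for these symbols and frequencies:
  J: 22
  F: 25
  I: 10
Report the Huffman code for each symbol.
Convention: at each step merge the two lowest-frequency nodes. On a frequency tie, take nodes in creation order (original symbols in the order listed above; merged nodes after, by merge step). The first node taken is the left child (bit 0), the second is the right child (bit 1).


Huffman tree construction:
Step 1: Merge I(10) + J(22) = 32
Step 2: Merge F(25) + (I+J)(32) = 57
Read each symbol's code off the tree from the root (left child = 0, right child = 1).

Codes:
  J: 11 (length 2)
  F: 0 (length 1)
  I: 10 (length 2)
Average code length: 89/57 = 1.5614 bits/symbol


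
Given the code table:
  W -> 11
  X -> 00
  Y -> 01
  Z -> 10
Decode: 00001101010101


Decoding:
00 -> X
00 -> X
11 -> W
01 -> Y
01 -> Y
01 -> Y
01 -> Y


Result: XXWYYYY


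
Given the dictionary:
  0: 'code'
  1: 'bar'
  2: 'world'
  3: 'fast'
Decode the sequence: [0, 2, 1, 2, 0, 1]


Look up each index in the dictionary:
  0 -> 'code'
  2 -> 'world'
  1 -> 'bar'
  2 -> 'world'
  0 -> 'code'
  1 -> 'bar'

Decoded: "code world bar world code bar"


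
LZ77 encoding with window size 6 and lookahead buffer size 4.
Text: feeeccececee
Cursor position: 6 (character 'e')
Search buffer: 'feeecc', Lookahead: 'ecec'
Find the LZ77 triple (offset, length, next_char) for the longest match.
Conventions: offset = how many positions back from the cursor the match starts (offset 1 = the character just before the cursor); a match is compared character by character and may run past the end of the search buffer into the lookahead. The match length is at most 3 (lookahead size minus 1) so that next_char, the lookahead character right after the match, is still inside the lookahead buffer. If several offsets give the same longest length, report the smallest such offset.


Try each offset into the search buffer:
  offset=1 (pos 5, char 'c'): match length 0
  offset=2 (pos 4, char 'c'): match length 0
  offset=3 (pos 3, char 'e'): match length 2
  offset=4 (pos 2, char 'e'): match length 1
  offset=5 (pos 1, char 'e'): match length 1
  offset=6 (pos 0, char 'f'): match length 0
Longest match has length 2 at offset 3.
next_char = character at position 6 + 2 = 8 -> 'e'

Best match: offset=3, length=2 (matching 'ec' starting at position 3)
LZ77 triple: (3, 2, 'e')


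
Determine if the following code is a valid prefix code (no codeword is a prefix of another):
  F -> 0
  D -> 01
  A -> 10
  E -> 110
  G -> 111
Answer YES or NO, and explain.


Checking each pair (does one codeword prefix another?):
  F='0' vs D='01': prefix -- VIOLATION

NO -- this is NOT a valid prefix code. F (0) is a prefix of D (01).


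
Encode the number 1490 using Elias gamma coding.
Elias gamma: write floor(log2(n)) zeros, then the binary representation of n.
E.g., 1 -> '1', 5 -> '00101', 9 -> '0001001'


num_bits = floor(log2(1490)) + 1 = 11
leading_zeros = num_bits - 1 = 10
binary(1490) = 10111010010

Elias gamma(1490) = '0000000000' + '10111010010' = 000000000010111010010 (21 bits)


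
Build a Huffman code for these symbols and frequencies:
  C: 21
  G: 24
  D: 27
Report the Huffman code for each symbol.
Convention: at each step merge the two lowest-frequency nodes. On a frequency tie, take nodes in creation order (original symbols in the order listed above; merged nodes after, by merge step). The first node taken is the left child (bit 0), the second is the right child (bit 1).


Huffman tree construction:
Step 1: Merge C(21) + G(24) = 45
Step 2: Merge D(27) + (C+G)(45) = 72
Read each symbol's code off the tree from the root (left child = 0, right child = 1).

Codes:
  C: 10 (length 2)
  G: 11 (length 2)
  D: 0 (length 1)
Average code length: 117/72 = 1.6250 bits/symbol


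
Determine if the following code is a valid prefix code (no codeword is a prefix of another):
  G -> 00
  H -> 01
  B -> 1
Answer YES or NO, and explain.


Checking each pair (does one codeword prefix another?):
  G='00' vs H='01': no prefix
  G='00' vs B='1': no prefix
  H='01' vs G='00': no prefix
  H='01' vs B='1': no prefix
  B='1' vs G='00': no prefix
  B='1' vs H='01': no prefix
No violation found over all pairs.

YES -- this is a valid prefix code. No codeword is a prefix of any other codeword.


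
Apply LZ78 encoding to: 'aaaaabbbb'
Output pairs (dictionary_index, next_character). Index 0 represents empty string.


LZ78 encoding steps:
Dictionary: {0: ''}
Step 1: w='' (idx 0), next='a' -> output (0, 'a'), add 'a' as idx 1
Step 2: w='a' (idx 1), next='a' -> output (1, 'a'), add 'aa' as idx 2
Step 3: w='aa' (idx 2), next='b' -> output (2, 'b'), add 'aab' as idx 3
Step 4: w='' (idx 0), next='b' -> output (0, 'b'), add 'b' as idx 4
Step 5: w='b' (idx 4), next='b' -> output (4, 'b'), add 'bb' as idx 5


Encoded: [(0, 'a'), (1, 'a'), (2, 'b'), (0, 'b'), (4, 'b')]


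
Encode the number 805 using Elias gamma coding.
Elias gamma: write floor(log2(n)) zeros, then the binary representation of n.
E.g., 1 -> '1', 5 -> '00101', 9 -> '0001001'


num_bits = floor(log2(805)) + 1 = 10
leading_zeros = num_bits - 1 = 9
binary(805) = 1100100101

Elias gamma(805) = '000000000' + '1100100101' = 0000000001100100101 (19 bits)


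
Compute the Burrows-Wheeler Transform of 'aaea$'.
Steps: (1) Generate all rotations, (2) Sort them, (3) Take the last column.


Rotations (sorted):
  0: $aaea -> last char: a
  1: a$aae -> last char: e
  2: aaea$ -> last char: $
  3: aea$a -> last char: a
  4: ea$aa -> last char: a


BWT = ae$aa


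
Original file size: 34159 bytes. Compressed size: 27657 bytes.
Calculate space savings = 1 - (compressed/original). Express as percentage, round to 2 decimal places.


ratio = compressed/original = 27657/34159 = 0.809655
savings = 1 - ratio = 1 - 0.809655 = 0.190345
as a percentage: 0.190345 * 100 = 19.03%

Space savings = 1 - 27657/34159 = 19.03%


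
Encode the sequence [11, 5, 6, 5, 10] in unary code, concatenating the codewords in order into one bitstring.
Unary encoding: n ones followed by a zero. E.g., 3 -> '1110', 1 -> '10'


Encode each number as n ones followed by a terminating 0:
  11 -> 111111111110 (12 bits)
  5 -> 111110 (6 bits)
  6 -> 1111110 (7 bits)
  5 -> 111110 (6 bits)
  10 -> 11111111110 (11 bits)
Total length = 12 + 6 + 7 + 6 + 11 = 42 bits.

Unary([11, 5, 6, 5, 10]) = 111111111110111110111111011111011111111110 (42 bits)


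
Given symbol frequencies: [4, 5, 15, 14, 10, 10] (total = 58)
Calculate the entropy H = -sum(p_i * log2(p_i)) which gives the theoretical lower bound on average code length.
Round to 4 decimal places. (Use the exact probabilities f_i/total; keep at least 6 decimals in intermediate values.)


Per-symbol terms -p_i * log2(p_i) with p_i = f_i/58:
  p = 4/58 = 0.068966: log2(p) = -3.857981, -p*log2(p) = 0.266068
  p = 5/58 = 0.086207: log2(p) = -3.536053, -p*log2(p) = 0.304832
  p = 15/58 = 0.258621: log2(p) = -1.951090, -p*log2(p) = 0.504592
  p = 14/58 = 0.241379: log2(p) = -2.050626, -p*log2(p) = 0.494979
  p = 10/58 = 0.172414: log2(p) = -2.536053, -p*log2(p) = 0.437251
  p = 10/58 = 0.172414: log2(p) = -2.536053, -p*log2(p) = 0.437251
H = 0.266068 + 0.304832 + 0.504592 + 0.494979 + 0.437251 + 0.437251 = 2.444973

H = 2.445 bits/symbol


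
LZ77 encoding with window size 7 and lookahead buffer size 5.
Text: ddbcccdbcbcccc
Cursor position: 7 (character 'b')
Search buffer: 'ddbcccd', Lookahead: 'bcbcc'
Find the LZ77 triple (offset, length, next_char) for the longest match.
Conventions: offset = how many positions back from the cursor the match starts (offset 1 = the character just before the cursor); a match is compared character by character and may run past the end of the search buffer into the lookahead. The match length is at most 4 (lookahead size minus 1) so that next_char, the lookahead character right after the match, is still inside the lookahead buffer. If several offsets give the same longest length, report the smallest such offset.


Try each offset into the search buffer:
  offset=1 (pos 6, char 'd'): match length 0
  offset=2 (pos 5, char 'c'): match length 0
  offset=3 (pos 4, char 'c'): match length 0
  offset=4 (pos 3, char 'c'): match length 0
  offset=5 (pos 2, char 'b'): match length 2
  offset=6 (pos 1, char 'd'): match length 0
  offset=7 (pos 0, char 'd'): match length 0
Longest match has length 2 at offset 5.
next_char = character at position 7 + 2 = 9 -> 'b'

Best match: offset=5, length=2 (matching 'bc' starting at position 2)
LZ77 triple: (5, 2, 'b')


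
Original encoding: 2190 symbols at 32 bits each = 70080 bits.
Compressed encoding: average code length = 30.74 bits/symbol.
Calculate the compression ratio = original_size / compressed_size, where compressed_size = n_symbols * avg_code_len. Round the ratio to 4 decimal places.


original_size = n_symbols * orig_bits = 2190 * 32 = 70080 bits
compressed_size = n_symbols * avg_code_len = 2190 * 30.74 = 67320.6 bits
ratio = original_size / compressed_size = 70080 / 67320.6 = 1.041

Compression ratio = 1.041


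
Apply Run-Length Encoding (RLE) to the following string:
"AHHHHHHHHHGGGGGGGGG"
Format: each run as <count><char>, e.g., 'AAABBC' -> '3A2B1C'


Scanning runs left to right:
  i=0: run of 'A' x 1 -> '1A'
  i=1: run of 'H' x 9 -> '9H'
  i=10: run of 'G' x 9 -> '9G'

RLE = 1A9H9G


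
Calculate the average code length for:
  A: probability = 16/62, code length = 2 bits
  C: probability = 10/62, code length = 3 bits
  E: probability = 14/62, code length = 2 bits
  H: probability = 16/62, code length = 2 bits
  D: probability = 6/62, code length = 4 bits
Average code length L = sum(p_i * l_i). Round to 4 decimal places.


Weighted contributions p_i * l_i:
  A: (16/62) * 2 = 32/62
  C: (10/62) * 3 = 30/62
  E: (14/62) * 2 = 28/62
  H: (16/62) * 2 = 32/62
  D: (6/62) * 4 = 24/62
Sum = (32 + 30 + 28 + 32 + 24)/62 = 146/62

L = 146/62 = 2.3548 bits/symbol


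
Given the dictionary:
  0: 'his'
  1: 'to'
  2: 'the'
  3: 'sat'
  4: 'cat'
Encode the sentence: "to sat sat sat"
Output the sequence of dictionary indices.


Look up each word in the dictionary:
  'to' -> 1
  'sat' -> 3
  'sat' -> 3
  'sat' -> 3

Encoded: [1, 3, 3, 3]


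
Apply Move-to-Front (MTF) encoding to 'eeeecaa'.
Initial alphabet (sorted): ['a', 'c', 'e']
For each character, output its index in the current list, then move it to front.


MTF encoding:
'e': index 2 in ['a', 'c', 'e'] -> ['e', 'a', 'c']
'e': index 0 in ['e', 'a', 'c'] -> ['e', 'a', 'c']
'e': index 0 in ['e', 'a', 'c'] -> ['e', 'a', 'c']
'e': index 0 in ['e', 'a', 'c'] -> ['e', 'a', 'c']
'c': index 2 in ['e', 'a', 'c'] -> ['c', 'e', 'a']
'a': index 2 in ['c', 'e', 'a'] -> ['a', 'c', 'e']
'a': index 0 in ['a', 'c', 'e'] -> ['a', 'c', 'e']


Output: [2, 0, 0, 0, 2, 2, 0]


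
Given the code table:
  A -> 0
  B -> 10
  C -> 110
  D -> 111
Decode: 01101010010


Decoding:
0 -> A
110 -> C
10 -> B
10 -> B
0 -> A
10 -> B


Result: ACBBAB


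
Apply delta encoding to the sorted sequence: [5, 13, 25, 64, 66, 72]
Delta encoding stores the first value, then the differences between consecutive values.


First value: 5
Deltas:
  13 - 5 = 8
  25 - 13 = 12
  64 - 25 = 39
  66 - 64 = 2
  72 - 66 = 6


Delta encoded: [5, 8, 12, 39, 2, 6]


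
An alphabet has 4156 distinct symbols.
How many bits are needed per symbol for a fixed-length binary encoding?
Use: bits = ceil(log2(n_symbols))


log2(4156) = 12.021
Bracket: 2^12 = 4096 < 4156 <= 2^13 = 8192
So ceil(log2(4156)) = 13

bits = ceil(log2(4156)) = ceil(12.021) = 13 bits


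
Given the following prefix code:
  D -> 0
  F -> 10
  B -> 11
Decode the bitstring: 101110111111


Decoding step by step:
Bits 10 -> F
Bits 11 -> B
Bits 10 -> F
Bits 11 -> B
Bits 11 -> B
Bits 11 -> B


Decoded message: FBFBBB


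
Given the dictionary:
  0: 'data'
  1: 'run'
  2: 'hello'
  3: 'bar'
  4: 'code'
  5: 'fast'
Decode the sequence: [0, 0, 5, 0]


Look up each index in the dictionary:
  0 -> 'data'
  0 -> 'data'
  5 -> 'fast'
  0 -> 'data'

Decoded: "data data fast data"


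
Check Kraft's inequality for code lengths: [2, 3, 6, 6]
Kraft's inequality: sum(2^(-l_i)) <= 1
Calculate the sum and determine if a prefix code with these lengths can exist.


Sum = 2^(-2) + 2^(-3) + 2^(-6) + 2^(-6)
    = 0.25 + 0.125 + 0.015625 + 0.015625
    = 26/64 = 0.40625
Since 0.40625 <= 1, Kraft's inequality IS satisfied.
A prefix code with these lengths CAN exist.

Kraft sum = 0.40625. Satisfied.


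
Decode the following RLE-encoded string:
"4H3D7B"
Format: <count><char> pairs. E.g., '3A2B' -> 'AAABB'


Expanding each <count><char> pair:
  4H -> 'HHHH'
  3D -> 'DDD'
  7B -> 'BBBBBBB'

Decoded = HHHHDDDBBBBBBB


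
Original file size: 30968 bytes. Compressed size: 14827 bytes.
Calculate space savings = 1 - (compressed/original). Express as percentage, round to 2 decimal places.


ratio = compressed/original = 14827/30968 = 0.478785
savings = 1 - ratio = 1 - 0.478785 = 0.521215
as a percentage: 0.521215 * 100 = 52.12%

Space savings = 1 - 14827/30968 = 52.12%


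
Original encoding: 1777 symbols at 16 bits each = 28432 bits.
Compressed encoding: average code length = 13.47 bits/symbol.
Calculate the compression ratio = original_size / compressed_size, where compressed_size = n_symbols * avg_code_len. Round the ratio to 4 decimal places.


original_size = n_symbols * orig_bits = 1777 * 16 = 28432 bits
compressed_size = n_symbols * avg_code_len = 1777 * 13.47 = 23936.19 bits
ratio = original_size / compressed_size = 28432 / 23936.19 = 1.1878

Compression ratio = 1.1878


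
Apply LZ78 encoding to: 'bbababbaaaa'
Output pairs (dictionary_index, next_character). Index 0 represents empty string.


LZ78 encoding steps:
Dictionary: {0: ''}
Step 1: w='' (idx 0), next='b' -> output (0, 'b'), add 'b' as idx 1
Step 2: w='b' (idx 1), next='a' -> output (1, 'a'), add 'ba' as idx 2
Step 3: w='ba' (idx 2), next='b' -> output (2, 'b'), add 'bab' as idx 3
Step 4: w='ba' (idx 2), next='a' -> output (2, 'a'), add 'baa' as idx 4
Step 5: w='' (idx 0), next='a' -> output (0, 'a'), add 'a' as idx 5
Step 6: w='a' (idx 5), end of input -> output (5, '')


Encoded: [(0, 'b'), (1, 'a'), (2, 'b'), (2, 'a'), (0, 'a'), (5, '')]


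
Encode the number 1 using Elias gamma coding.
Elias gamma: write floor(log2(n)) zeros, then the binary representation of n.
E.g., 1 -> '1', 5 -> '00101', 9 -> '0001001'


num_bits = floor(log2(1)) + 1 = 1
leading_zeros = num_bits - 1 = 0
binary(1) = 1

Elias gamma(1) = '' + '1' = 1 (1 bits)


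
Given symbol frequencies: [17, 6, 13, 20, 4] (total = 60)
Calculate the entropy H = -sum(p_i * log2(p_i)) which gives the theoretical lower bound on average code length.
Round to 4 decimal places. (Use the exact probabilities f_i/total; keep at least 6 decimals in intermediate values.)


Per-symbol terms -p_i * log2(p_i) with p_i = f_i/60:
  p = 17/60 = 0.283333: log2(p) = -1.819428, -p*log2(p) = 0.515505
  p = 6/60 = 0.100000: log2(p) = -3.321928, -p*log2(p) = 0.332193
  p = 13/60 = 0.216667: log2(p) = -2.206451, -p*log2(p) = 0.478064
  p = 20/60 = 0.333333: log2(p) = -1.584963, -p*log2(p) = 0.528321
  p = 4/60 = 0.066667: log2(p) = -3.906891, -p*log2(p) = 0.260459
H = 0.515505 + 0.332193 + 0.478064 + 0.528321 + 0.260459 = 2.114542

H = 2.1145 bits/symbol


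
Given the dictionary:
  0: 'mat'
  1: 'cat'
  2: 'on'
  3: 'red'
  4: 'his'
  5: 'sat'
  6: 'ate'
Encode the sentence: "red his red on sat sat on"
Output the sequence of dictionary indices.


Look up each word in the dictionary:
  'red' -> 3
  'his' -> 4
  'red' -> 3
  'on' -> 2
  'sat' -> 5
  'sat' -> 5
  'on' -> 2

Encoded: [3, 4, 3, 2, 5, 5, 2]


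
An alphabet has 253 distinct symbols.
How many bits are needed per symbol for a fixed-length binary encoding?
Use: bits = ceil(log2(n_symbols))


log2(253) = 7.983
Bracket: 2^7 = 128 < 253 <= 2^8 = 256
So ceil(log2(253)) = 8

bits = ceil(log2(253)) = ceil(7.983) = 8 bits


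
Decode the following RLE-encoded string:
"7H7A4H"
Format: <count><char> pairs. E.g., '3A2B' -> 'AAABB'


Expanding each <count><char> pair:
  7H -> 'HHHHHHH'
  7A -> 'AAAAAAA'
  4H -> 'HHHH'

Decoded = HHHHHHHAAAAAAAHHHH


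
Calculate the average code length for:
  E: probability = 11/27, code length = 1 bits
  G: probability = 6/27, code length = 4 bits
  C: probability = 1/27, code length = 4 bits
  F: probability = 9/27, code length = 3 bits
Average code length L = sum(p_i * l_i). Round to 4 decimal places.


Weighted contributions p_i * l_i:
  E: (11/27) * 1 = 11/27
  G: (6/27) * 4 = 24/27
  C: (1/27) * 4 = 4/27
  F: (9/27) * 3 = 27/27
Sum = (11 + 24 + 4 + 27)/27 = 66/27

L = 66/27 = 2.4444 bits/symbol


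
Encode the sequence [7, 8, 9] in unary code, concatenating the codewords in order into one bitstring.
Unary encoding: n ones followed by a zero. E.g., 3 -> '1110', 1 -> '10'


Encode each number as n ones followed by a terminating 0:
  7 -> 11111110 (8 bits)
  8 -> 111111110 (9 bits)
  9 -> 1111111110 (10 bits)
Total length = 8 + 9 + 10 = 27 bits.

Unary([7, 8, 9]) = 111111101111111101111111110 (27 bits)


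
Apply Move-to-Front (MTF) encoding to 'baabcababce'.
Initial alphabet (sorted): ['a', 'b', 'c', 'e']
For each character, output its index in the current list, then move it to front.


MTF encoding:
'b': index 1 in ['a', 'b', 'c', 'e'] -> ['b', 'a', 'c', 'e']
'a': index 1 in ['b', 'a', 'c', 'e'] -> ['a', 'b', 'c', 'e']
'a': index 0 in ['a', 'b', 'c', 'e'] -> ['a', 'b', 'c', 'e']
'b': index 1 in ['a', 'b', 'c', 'e'] -> ['b', 'a', 'c', 'e']
'c': index 2 in ['b', 'a', 'c', 'e'] -> ['c', 'b', 'a', 'e']
'a': index 2 in ['c', 'b', 'a', 'e'] -> ['a', 'c', 'b', 'e']
'b': index 2 in ['a', 'c', 'b', 'e'] -> ['b', 'a', 'c', 'e']
'a': index 1 in ['b', 'a', 'c', 'e'] -> ['a', 'b', 'c', 'e']
'b': index 1 in ['a', 'b', 'c', 'e'] -> ['b', 'a', 'c', 'e']
'c': index 2 in ['b', 'a', 'c', 'e'] -> ['c', 'b', 'a', 'e']
'e': index 3 in ['c', 'b', 'a', 'e'] -> ['e', 'c', 'b', 'a']


Output: [1, 1, 0, 1, 2, 2, 2, 1, 1, 2, 3]


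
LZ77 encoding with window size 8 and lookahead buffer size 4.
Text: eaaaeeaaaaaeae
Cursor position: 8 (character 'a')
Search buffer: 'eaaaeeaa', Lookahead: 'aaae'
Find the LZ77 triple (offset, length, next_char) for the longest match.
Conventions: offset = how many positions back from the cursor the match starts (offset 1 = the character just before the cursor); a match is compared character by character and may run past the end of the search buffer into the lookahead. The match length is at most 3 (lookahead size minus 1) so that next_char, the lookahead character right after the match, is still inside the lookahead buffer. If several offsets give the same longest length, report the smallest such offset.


Try each offset into the search buffer:
  offset=1 (pos 7, char 'a'): match length 3
  offset=2 (pos 6, char 'a'): match length 3
  offset=3 (pos 5, char 'e'): match length 0
  offset=4 (pos 4, char 'e'): match length 0
  offset=5 (pos 3, char 'a'): match length 1
  offset=6 (pos 2, char 'a'): match length 2
  offset=7 (pos 1, char 'a'): match length 3
  offset=8 (pos 0, char 'e'): match length 0
Longest match has length 3, found at offsets 1, 2, 7; take the smallest, offset 1.
next_char = character at position 8 + 3 = 11 -> 'e'

Best match: offset=1, length=3 (matching 'aaa' starting at position 7)
LZ77 triple: (1, 3, 'e')


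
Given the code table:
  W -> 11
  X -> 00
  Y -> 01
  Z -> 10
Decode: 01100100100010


Decoding:
01 -> Y
10 -> Z
01 -> Y
00 -> X
10 -> Z
00 -> X
10 -> Z


Result: YZYXZXZ


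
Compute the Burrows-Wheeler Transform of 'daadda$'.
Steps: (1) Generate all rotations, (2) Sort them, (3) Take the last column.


Rotations (sorted):
  0: $daadda -> last char: a
  1: a$daadd -> last char: d
  2: aadda$d -> last char: d
  3: adda$da -> last char: a
  4: da$daad -> last char: d
  5: daadda$ -> last char: $
  6: dda$daa -> last char: a


BWT = addad$a


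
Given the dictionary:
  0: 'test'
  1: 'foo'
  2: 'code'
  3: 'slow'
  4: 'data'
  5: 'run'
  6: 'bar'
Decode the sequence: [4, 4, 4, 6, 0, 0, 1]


Look up each index in the dictionary:
  4 -> 'data'
  4 -> 'data'
  4 -> 'data'
  6 -> 'bar'
  0 -> 'test'
  0 -> 'test'
  1 -> 'foo'

Decoded: "data data data bar test test foo"


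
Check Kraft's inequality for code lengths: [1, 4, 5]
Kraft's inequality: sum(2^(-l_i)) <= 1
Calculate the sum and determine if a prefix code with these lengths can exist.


Sum = 2^(-1) + 2^(-4) + 2^(-5)
    = 0.5 + 0.0625 + 0.03125
    = 19/32 = 0.59375
Since 0.59375 <= 1, Kraft's inequality IS satisfied.
A prefix code with these lengths CAN exist.

Kraft sum = 0.59375. Satisfied.


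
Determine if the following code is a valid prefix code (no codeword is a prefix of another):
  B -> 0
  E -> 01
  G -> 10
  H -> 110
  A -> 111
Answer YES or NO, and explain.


Checking each pair (does one codeword prefix another?):
  B='0' vs E='01': prefix -- VIOLATION

NO -- this is NOT a valid prefix code. B (0) is a prefix of E (01).


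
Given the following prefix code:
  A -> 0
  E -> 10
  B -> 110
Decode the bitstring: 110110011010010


Decoding step by step:
Bits 110 -> B
Bits 110 -> B
Bits 0 -> A
Bits 110 -> B
Bits 10 -> E
Bits 0 -> A
Bits 10 -> E


Decoded message: BBABEAE


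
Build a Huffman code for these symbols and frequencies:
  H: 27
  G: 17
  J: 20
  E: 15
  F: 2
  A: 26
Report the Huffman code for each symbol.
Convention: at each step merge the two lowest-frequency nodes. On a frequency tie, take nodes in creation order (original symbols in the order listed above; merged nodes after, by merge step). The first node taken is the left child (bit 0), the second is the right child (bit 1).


Huffman tree construction:
Step 1: Merge F(2) + E(15) = 17
Step 2: Merge G(17) + (F+E)(17) = 34
Step 3: Merge J(20) + A(26) = 46
Step 4: Merge H(27) + (G+(F+E))(34) = 61
Step 5: Merge (J+A)(46) + (H+(G+(F+E)))(61) = 107
Read each symbol's code off the tree from the root (left child = 0, right child = 1).

Codes:
  H: 10 (length 2)
  G: 110 (length 3)
  J: 00 (length 2)
  E: 1111 (length 4)
  F: 1110 (length 4)
  A: 01 (length 2)
Average code length: 265/107 = 2.4766 bits/symbol


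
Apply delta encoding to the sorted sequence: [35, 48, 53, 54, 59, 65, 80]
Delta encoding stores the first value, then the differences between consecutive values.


First value: 35
Deltas:
  48 - 35 = 13
  53 - 48 = 5
  54 - 53 = 1
  59 - 54 = 5
  65 - 59 = 6
  80 - 65 = 15


Delta encoded: [35, 13, 5, 1, 5, 6, 15]


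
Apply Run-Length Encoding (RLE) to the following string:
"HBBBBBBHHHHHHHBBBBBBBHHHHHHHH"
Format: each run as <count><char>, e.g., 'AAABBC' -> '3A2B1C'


Scanning runs left to right:
  i=0: run of 'H' x 1 -> '1H'
  i=1: run of 'B' x 6 -> '6B'
  i=7: run of 'H' x 7 -> '7H'
  i=14: run of 'B' x 7 -> '7B'
  i=21: run of 'H' x 8 -> '8H'

RLE = 1H6B7H7B8H


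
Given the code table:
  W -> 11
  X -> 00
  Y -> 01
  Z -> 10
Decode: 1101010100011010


Decoding:
11 -> W
01 -> Y
01 -> Y
01 -> Y
00 -> X
01 -> Y
10 -> Z
10 -> Z


Result: WYYYXYZZ


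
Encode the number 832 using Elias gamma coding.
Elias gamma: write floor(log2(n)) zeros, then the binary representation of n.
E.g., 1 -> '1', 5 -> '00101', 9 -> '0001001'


num_bits = floor(log2(832)) + 1 = 10
leading_zeros = num_bits - 1 = 9
binary(832) = 1101000000

Elias gamma(832) = '000000000' + '1101000000' = 0000000001101000000 (19 bits)


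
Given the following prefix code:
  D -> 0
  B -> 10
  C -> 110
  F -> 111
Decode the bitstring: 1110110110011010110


Decoding step by step:
Bits 111 -> F
Bits 0 -> D
Bits 110 -> C
Bits 110 -> C
Bits 0 -> D
Bits 110 -> C
Bits 10 -> B
Bits 110 -> C


Decoded message: FDCCDCBC


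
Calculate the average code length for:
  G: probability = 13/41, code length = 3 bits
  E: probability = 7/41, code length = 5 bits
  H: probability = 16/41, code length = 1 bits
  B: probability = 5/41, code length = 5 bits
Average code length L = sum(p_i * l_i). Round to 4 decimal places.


Weighted contributions p_i * l_i:
  G: (13/41) * 3 = 39/41
  E: (7/41) * 5 = 35/41
  H: (16/41) * 1 = 16/41
  B: (5/41) * 5 = 25/41
Sum = (39 + 35 + 16 + 25)/41 = 115/41

L = 115/41 = 2.8049 bits/symbol


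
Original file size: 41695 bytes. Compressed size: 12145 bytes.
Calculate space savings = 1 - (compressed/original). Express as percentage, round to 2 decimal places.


ratio = compressed/original = 12145/41695 = 0.291282
savings = 1 - ratio = 1 - 0.291282 = 0.708718
as a percentage: 0.708718 * 100 = 70.87%

Space savings = 1 - 12145/41695 = 70.87%


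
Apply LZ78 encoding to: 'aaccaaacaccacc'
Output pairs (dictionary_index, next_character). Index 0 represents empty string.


LZ78 encoding steps:
Dictionary: {0: ''}
Step 1: w='' (idx 0), next='a' -> output (0, 'a'), add 'a' as idx 1
Step 2: w='a' (idx 1), next='c' -> output (1, 'c'), add 'ac' as idx 2
Step 3: w='' (idx 0), next='c' -> output (0, 'c'), add 'c' as idx 3
Step 4: w='a' (idx 1), next='a' -> output (1, 'a'), add 'aa' as idx 4
Step 5: w='ac' (idx 2), next='a' -> output (2, 'a'), add 'aca' as idx 5
Step 6: w='c' (idx 3), next='c' -> output (3, 'c'), add 'cc' as idx 6
Step 7: w='ac' (idx 2), next='c' -> output (2, 'c'), add 'acc' as idx 7


Encoded: [(0, 'a'), (1, 'c'), (0, 'c'), (1, 'a'), (2, 'a'), (3, 'c'), (2, 'c')]


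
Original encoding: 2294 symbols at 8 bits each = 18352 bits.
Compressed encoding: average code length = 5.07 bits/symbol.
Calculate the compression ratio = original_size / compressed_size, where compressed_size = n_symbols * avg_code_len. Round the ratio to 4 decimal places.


original_size = n_symbols * orig_bits = 2294 * 8 = 18352 bits
compressed_size = n_symbols * avg_code_len = 2294 * 5.07 = 11630.58 bits
ratio = original_size / compressed_size = 18352 / 11630.58 = 1.5779

Compression ratio = 1.5779


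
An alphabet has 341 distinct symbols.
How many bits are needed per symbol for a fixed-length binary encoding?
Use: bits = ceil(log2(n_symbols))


log2(341) = 8.4136
Bracket: 2^8 = 256 < 341 <= 2^9 = 512
So ceil(log2(341)) = 9

bits = ceil(log2(341)) = ceil(8.4136) = 9 bits


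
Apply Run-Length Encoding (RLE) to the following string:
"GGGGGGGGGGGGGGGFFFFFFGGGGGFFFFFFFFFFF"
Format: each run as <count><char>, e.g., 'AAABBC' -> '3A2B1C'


Scanning runs left to right:
  i=0: run of 'G' x 15 -> '15G'
  i=15: run of 'F' x 6 -> '6F'
  i=21: run of 'G' x 5 -> '5G'
  i=26: run of 'F' x 11 -> '11F'

RLE = 15G6F5G11F


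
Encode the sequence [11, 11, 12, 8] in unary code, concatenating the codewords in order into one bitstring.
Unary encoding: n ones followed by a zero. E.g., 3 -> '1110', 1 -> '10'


Encode each number as n ones followed by a terminating 0:
  11 -> 111111111110 (12 bits)
  11 -> 111111111110 (12 bits)
  12 -> 1111111111110 (13 bits)
  8 -> 111111110 (9 bits)
Total length = 12 + 12 + 13 + 9 = 46 bits.

Unary([11, 11, 12, 8]) = 1111111111101111111111101111111111110111111110 (46 bits)


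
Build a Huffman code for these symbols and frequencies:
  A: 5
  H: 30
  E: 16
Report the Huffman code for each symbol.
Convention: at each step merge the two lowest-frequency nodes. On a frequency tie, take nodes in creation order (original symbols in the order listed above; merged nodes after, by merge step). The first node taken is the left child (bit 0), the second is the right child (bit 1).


Huffman tree construction:
Step 1: Merge A(5) + E(16) = 21
Step 2: Merge (A+E)(21) + H(30) = 51
Read each symbol's code off the tree from the root (left child = 0, right child = 1).

Codes:
  A: 00 (length 2)
  H: 1 (length 1)
  E: 01 (length 2)
Average code length: 72/51 = 1.4118 bits/symbol


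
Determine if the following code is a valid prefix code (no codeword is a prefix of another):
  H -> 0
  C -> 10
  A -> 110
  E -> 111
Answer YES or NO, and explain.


Checking each pair (does one codeword prefix another?):
  H='0' vs C='10': no prefix
  H='0' vs A='110': no prefix
  H='0' vs E='111': no prefix
  C='10' vs H='0': no prefix
  C='10' vs A='110': no prefix
  C='10' vs E='111': no prefix
  A='110' vs H='0': no prefix
  A='110' vs C='10': no prefix
  A='110' vs E='111': no prefix
  E='111' vs H='0': no prefix
  E='111' vs C='10': no prefix
  E='111' vs A='110': no prefix
No violation found over all pairs.

YES -- this is a valid prefix code. No codeword is a prefix of any other codeword.


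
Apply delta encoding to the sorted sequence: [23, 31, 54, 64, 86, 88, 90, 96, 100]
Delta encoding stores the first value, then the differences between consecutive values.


First value: 23
Deltas:
  31 - 23 = 8
  54 - 31 = 23
  64 - 54 = 10
  86 - 64 = 22
  88 - 86 = 2
  90 - 88 = 2
  96 - 90 = 6
  100 - 96 = 4


Delta encoded: [23, 8, 23, 10, 22, 2, 2, 6, 4]


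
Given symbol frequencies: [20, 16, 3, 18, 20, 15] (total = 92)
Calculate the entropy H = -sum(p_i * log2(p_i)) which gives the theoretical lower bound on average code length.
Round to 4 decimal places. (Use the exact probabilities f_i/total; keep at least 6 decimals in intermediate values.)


Per-symbol terms -p_i * log2(p_i) with p_i = f_i/92:
  p = 20/92 = 0.217391: log2(p) = -2.201634, -p*log2(p) = 0.478616
  p = 16/92 = 0.173913: log2(p) = -2.523562, -p*log2(p) = 0.438880
  p = 3/92 = 0.032609: log2(p) = -4.938599, -p*log2(p) = 0.161041
  p = 18/92 = 0.195652: log2(p) = -2.353637, -p*log2(p) = 0.460494
  p = 20/92 = 0.217391: log2(p) = -2.201634, -p*log2(p) = 0.478616
  p = 15/92 = 0.163043: log2(p) = -2.616671, -p*log2(p) = 0.426631
H = 0.478616 + 0.438880 + 0.161041 + 0.460494 + 0.478616 + 0.426631 = 2.444278

H = 2.4443 bits/symbol


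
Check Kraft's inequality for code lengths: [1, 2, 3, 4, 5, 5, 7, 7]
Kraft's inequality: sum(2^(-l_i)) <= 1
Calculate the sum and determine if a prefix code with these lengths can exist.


Sum = 2^(-1) + 2^(-2) + 2^(-3) + 2^(-4) + 2^(-5) + 2^(-5) + 2^(-7) + 2^(-7)
    = 0.5 + 0.25 + 0.125 + 0.0625 + 0.03125 + 0.03125 + 0.0078125 + 0.0078125
    = 130/128 = 1.015625
Since 1.015625 > 1, Kraft's inequality is NOT satisfied.
A prefix code with these lengths CANNOT exist.

Kraft sum = 1.015625. Not satisfied.


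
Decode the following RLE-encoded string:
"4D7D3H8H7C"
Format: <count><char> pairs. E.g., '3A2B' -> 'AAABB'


Expanding each <count><char> pair:
  4D -> 'DDDD'
  7D -> 'DDDDDDD'
  3H -> 'HHH'
  8H -> 'HHHHHHHH'
  7C -> 'CCCCCCC'

Decoded = DDDDDDDDDDDHHHHHHHHHHHCCCCCCC


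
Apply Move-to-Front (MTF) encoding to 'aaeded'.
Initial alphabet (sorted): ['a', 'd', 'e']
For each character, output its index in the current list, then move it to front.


MTF encoding:
'a': index 0 in ['a', 'd', 'e'] -> ['a', 'd', 'e']
'a': index 0 in ['a', 'd', 'e'] -> ['a', 'd', 'e']
'e': index 2 in ['a', 'd', 'e'] -> ['e', 'a', 'd']
'd': index 2 in ['e', 'a', 'd'] -> ['d', 'e', 'a']
'e': index 1 in ['d', 'e', 'a'] -> ['e', 'd', 'a']
'd': index 1 in ['e', 'd', 'a'] -> ['d', 'e', 'a']


Output: [0, 0, 2, 2, 1, 1]


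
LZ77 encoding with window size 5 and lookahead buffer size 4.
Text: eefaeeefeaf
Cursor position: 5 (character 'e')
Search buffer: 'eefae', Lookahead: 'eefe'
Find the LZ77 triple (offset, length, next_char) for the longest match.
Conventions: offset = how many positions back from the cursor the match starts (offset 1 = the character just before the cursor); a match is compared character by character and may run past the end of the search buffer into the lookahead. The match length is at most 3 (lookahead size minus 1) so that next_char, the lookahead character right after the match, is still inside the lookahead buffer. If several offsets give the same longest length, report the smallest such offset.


Try each offset into the search buffer:
  offset=1 (pos 4, char 'e'): match length 2
  offset=2 (pos 3, char 'a'): match length 0
  offset=3 (pos 2, char 'f'): match length 0
  offset=4 (pos 1, char 'e'): match length 1
  offset=5 (pos 0, char 'e'): match length 3
Longest match has length 3 at offset 5.
next_char = character at position 5 + 3 = 8 -> 'e'

Best match: offset=5, length=3 (matching 'eef' starting at position 0)
LZ77 triple: (5, 3, 'e')


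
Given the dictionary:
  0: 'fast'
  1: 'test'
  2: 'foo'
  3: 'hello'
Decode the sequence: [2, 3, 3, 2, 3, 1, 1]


Look up each index in the dictionary:
  2 -> 'foo'
  3 -> 'hello'
  3 -> 'hello'
  2 -> 'foo'
  3 -> 'hello'
  1 -> 'test'
  1 -> 'test'

Decoded: "foo hello hello foo hello test test"


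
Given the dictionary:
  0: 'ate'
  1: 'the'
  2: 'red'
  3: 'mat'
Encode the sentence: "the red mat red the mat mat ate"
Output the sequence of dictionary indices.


Look up each word in the dictionary:
  'the' -> 1
  'red' -> 2
  'mat' -> 3
  'red' -> 2
  'the' -> 1
  'mat' -> 3
  'mat' -> 3
  'ate' -> 0

Encoded: [1, 2, 3, 2, 1, 3, 3, 0]


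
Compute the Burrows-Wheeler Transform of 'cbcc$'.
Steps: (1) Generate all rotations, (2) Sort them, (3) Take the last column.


Rotations (sorted):
  0: $cbcc -> last char: c
  1: bcc$c -> last char: c
  2: c$cbc -> last char: c
  3: cbcc$ -> last char: $
  4: cc$cb -> last char: b


BWT = ccc$b


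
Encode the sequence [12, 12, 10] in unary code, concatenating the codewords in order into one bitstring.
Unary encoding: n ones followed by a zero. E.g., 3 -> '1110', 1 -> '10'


Encode each number as n ones followed by a terminating 0:
  12 -> 1111111111110 (13 bits)
  12 -> 1111111111110 (13 bits)
  10 -> 11111111110 (11 bits)
Total length = 13 + 13 + 11 = 37 bits.

Unary([12, 12, 10]) = 1111111111110111111111111011111111110 (37 bits)


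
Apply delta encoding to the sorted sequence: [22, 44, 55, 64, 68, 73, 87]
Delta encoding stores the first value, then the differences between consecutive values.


First value: 22
Deltas:
  44 - 22 = 22
  55 - 44 = 11
  64 - 55 = 9
  68 - 64 = 4
  73 - 68 = 5
  87 - 73 = 14


Delta encoded: [22, 22, 11, 9, 4, 5, 14]


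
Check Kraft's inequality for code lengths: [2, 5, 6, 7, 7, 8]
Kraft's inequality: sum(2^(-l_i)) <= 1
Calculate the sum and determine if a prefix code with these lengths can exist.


Sum = 2^(-2) + 2^(-5) + 2^(-6) + 2^(-7) + 2^(-7) + 2^(-8)
    = 0.25 + 0.03125 + 0.015625 + 0.0078125 + 0.0078125 + 0.00390625
    = 81/256 = 0.31640625
Since 0.31640625 <= 1, Kraft's inequality IS satisfied.
A prefix code with these lengths CAN exist.

Kraft sum = 0.31640625. Satisfied.


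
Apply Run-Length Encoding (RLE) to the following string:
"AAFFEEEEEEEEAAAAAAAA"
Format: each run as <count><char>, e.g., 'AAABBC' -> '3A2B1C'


Scanning runs left to right:
  i=0: run of 'A' x 2 -> '2A'
  i=2: run of 'F' x 2 -> '2F'
  i=4: run of 'E' x 8 -> '8E'
  i=12: run of 'A' x 8 -> '8A'

RLE = 2A2F8E8A


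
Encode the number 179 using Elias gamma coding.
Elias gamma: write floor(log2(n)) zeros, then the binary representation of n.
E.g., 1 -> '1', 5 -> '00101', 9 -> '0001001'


num_bits = floor(log2(179)) + 1 = 8
leading_zeros = num_bits - 1 = 7
binary(179) = 10110011

Elias gamma(179) = '0000000' + '10110011' = 000000010110011 (15 bits)


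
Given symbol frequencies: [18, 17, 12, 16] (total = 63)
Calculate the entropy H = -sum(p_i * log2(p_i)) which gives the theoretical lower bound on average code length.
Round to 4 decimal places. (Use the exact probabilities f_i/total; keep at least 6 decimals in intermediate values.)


Per-symbol terms -p_i * log2(p_i) with p_i = f_i/63:
  p = 18/63 = 0.285714: log2(p) = -1.807355, -p*log2(p) = 0.516387
  p = 17/63 = 0.269841: log2(p) = -1.889817, -p*log2(p) = 0.509951
  p = 12/63 = 0.190476: log2(p) = -2.392317, -p*log2(p) = 0.455680
  p = 16/63 = 0.253968: log2(p) = -1.977280, -p*log2(p) = 0.502166
H = 0.516387 + 0.509951 + 0.455680 + 0.502166 = 1.984184

H = 1.9842 bits/symbol


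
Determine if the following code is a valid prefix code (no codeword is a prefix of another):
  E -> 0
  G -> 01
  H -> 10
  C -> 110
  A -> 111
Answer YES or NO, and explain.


Checking each pair (does one codeword prefix another?):
  E='0' vs G='01': prefix -- VIOLATION

NO -- this is NOT a valid prefix code. E (0) is a prefix of G (01).


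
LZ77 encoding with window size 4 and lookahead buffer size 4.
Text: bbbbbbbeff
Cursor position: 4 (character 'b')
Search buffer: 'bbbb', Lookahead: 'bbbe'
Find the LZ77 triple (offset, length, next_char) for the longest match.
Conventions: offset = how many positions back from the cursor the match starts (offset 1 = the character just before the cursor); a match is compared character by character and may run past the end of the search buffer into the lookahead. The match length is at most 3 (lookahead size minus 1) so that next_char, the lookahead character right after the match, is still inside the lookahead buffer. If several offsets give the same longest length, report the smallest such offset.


Try each offset into the search buffer:
  offset=1 (pos 3, char 'b'): match length 3
  offset=2 (pos 2, char 'b'): match length 3
  offset=3 (pos 1, char 'b'): match length 3
  offset=4 (pos 0, char 'b'): match length 3
Longest match has length 3, found at offsets 1, 2, 3, 4; take the smallest, offset 1.
next_char = character at position 4 + 3 = 7 -> 'e'

Best match: offset=1, length=3 (matching 'bbb' starting at position 3)
LZ77 triple: (1, 3, 'e')
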